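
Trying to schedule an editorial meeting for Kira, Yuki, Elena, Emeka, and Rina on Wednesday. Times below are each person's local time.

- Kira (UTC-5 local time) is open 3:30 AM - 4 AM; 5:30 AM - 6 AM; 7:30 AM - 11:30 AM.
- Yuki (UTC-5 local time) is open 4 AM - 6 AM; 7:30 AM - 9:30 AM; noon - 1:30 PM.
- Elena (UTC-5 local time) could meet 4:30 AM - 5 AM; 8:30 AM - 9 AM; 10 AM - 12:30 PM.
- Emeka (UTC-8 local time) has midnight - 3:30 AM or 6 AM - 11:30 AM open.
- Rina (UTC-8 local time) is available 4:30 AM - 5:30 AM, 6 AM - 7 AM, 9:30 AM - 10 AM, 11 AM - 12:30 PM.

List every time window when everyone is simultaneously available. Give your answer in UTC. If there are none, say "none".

Kira in UTC: 08:30-09:00, 10:30-11:00, 12:30-16:30 (add 5h to convert from UTC-5).
Yuki in UTC: 09:00-11:00, 12:30-14:30, 17:00-18:30 (add 5h to convert from UTC-5).
Elena in UTC: 09:30-10:00, 13:30-14:00, 15:00-17:30 (add 5h to convert from UTC-5).
Emeka in UTC: 08:00-11:30, 14:00-19:30 (add 8h to convert from UTC-8).
Rina in UTC: 12:30-13:30, 14:00-15:00, 17:30-18:00, 19:00-20:30 (add 8h to convert from UTC-8).
Kira ∩ Yuki: 10:30-11:00, 12:30-14:30.
Kira ∩ Yuki ∩ Elena: 13:30-14:00.
Kira ∩ Yuki ∩ Elena ∩ Emeka: ∅.
Kira ∩ Yuki ∩ Elena ∩ Emeka ∩ Rina: ∅.
There is no time when everyone is free.

none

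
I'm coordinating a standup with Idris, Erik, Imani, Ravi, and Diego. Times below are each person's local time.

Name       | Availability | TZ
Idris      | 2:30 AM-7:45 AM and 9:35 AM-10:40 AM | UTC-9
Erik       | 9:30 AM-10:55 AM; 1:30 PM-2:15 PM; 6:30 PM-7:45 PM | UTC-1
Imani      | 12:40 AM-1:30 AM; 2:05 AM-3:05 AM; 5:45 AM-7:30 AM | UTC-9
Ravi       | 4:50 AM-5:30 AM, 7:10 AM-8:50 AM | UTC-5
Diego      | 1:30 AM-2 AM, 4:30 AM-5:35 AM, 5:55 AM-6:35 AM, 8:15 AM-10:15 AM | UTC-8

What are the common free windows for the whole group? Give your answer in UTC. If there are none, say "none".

Idris in UTC: 11:30-16:45, 18:35-19:40 (add 9h to convert from UTC-9).
Erik in UTC: 10:30-11:55, 14:30-15:15, 19:30-20:45 (add 1h to convert from UTC-1).
Imani in UTC: 09:40-10:30, 11:05-12:05, 14:45-16:30 (add 9h to convert from UTC-9).
Ravi in UTC: 09:50-10:30, 12:10-13:50 (add 5h to convert from UTC-5).
Diego in UTC: 09:30-10:00, 12:30-13:35, 13:55-14:35, 16:15-18:15 (add 8h to convert from UTC-8).
Idris ∩ Erik: 11:30-11:55, 14:30-15:15, 19:30-19:40.
Idris ∩ Erik ∩ Imani: 11:30-11:55, 14:45-15:15.
Idris ∩ Erik ∩ Imani ∩ Ravi: ∅.
Idris ∩ Erik ∩ Imani ∩ Ravi ∩ Diego: ∅.
There is no time when everyone is free.

none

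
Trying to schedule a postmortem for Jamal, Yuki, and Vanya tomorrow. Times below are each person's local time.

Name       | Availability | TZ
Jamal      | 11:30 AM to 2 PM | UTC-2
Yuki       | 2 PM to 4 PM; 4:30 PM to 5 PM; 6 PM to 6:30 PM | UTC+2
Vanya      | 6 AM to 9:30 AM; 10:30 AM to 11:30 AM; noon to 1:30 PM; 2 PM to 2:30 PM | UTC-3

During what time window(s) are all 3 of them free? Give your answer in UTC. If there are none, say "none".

13:30-14:00

Jamal in UTC: 13:30-16:00 (add 2h to convert from UTC-2).
Yuki in UTC: 12:00-14:00, 14:30-15:00, 16:00-16:30 (subtract 2h to convert from UTC+2).
Vanya in UTC: 09:00-12:30, 13:30-14:30, 15:00-16:30, 17:00-17:30 (add 3h to convert from UTC-3).
Jamal ∩ Yuki: 13:30-14:00, 14:30-15:00.
Jamal ∩ Yuki ∩ Vanya: 13:30-14:00.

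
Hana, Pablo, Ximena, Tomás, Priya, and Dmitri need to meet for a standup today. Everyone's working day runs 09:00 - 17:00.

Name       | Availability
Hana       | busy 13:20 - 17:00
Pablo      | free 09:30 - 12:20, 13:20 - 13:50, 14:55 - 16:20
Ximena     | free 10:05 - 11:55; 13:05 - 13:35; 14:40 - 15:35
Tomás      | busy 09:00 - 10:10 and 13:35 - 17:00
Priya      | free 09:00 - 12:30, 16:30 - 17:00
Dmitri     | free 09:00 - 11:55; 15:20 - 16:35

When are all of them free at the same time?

10:10-11:55

Hana free: 09:00-13:20 (invert busy blocks within the working day).
Pablo free: 09:30-12:20, 13:20-13:50, 14:55-16:20.
Ximena free: 10:05-11:55, 13:05-13:35, 14:40-15:35.
Tomás free: 10:10-13:35 (invert busy blocks within the working day).
Priya free: 09:00-12:30, 16:30-17:00.
Dmitri free: 09:00-11:55, 15:20-16:35.
Hana ∩ Pablo: 09:30-12:20.
Hana ∩ Pablo ∩ Ximena: 10:05-11:55.
Hana ∩ Pablo ∩ Ximena ∩ Tomás: 10:10-11:55.
Hana ∩ Pablo ∩ Ximena ∩ Tomás ∩ Priya: 10:10-11:55.
Hana ∩ Pablo ∩ Ximena ∩ Tomás ∩ Priya ∩ Dmitri: 10:10-11:55.
So the common availability across everyone is 10:10-11:55.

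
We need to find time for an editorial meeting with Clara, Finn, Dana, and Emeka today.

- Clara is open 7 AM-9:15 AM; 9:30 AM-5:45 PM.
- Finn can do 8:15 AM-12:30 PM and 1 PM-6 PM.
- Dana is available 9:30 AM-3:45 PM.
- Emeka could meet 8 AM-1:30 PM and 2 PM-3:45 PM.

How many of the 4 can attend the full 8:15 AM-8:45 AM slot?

Clara, Finn, and Emeka can make the full 08:15-08:45 slot — that's 3.

3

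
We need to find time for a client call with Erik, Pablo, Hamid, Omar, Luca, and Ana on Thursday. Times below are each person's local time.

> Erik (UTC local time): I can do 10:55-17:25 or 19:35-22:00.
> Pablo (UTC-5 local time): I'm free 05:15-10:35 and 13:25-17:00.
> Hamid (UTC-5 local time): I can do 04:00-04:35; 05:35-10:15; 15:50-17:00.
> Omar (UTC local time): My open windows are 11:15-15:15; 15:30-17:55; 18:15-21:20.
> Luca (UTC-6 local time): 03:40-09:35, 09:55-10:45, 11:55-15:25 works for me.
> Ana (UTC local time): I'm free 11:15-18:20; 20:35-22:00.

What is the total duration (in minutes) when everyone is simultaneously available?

Erik in UTC: 10:55-17:25, 19:35-22:00.
Pablo in UTC: 10:15-15:35, 18:25-22:00 (add 5h to convert from UTC-5).
Hamid in UTC: 09:00-09:35, 10:35-15:15, 20:50-22:00 (add 5h to convert from UTC-5).
Omar in UTC: 11:15-15:15, 15:30-17:55, 18:15-21:20.
Luca in UTC: 09:40-15:35, 15:55-16:45, 17:55-21:25 (add 6h to convert from UTC-6).
Ana in UTC: 11:15-18:20, 20:35-22:00.
Erik ∩ Pablo: 10:55-15:35, 19:35-22:00.
Erik ∩ Pablo ∩ Hamid: 10:55-15:15, 20:50-22:00.
Erik ∩ Pablo ∩ Hamid ∩ Omar: 11:15-15:15, 20:50-21:20.
Erik ∩ Pablo ∩ Hamid ∩ Omar ∩ Luca: 11:15-15:15, 20:50-21:20.
Erik ∩ Pablo ∩ Hamid ∩ Omar ∩ Luca ∩ Ana: 11:15-15:15, 20:50-21:20.
Those are the intersection windows.
Summing the common windows: 240 + 30 = 270 minutes.

270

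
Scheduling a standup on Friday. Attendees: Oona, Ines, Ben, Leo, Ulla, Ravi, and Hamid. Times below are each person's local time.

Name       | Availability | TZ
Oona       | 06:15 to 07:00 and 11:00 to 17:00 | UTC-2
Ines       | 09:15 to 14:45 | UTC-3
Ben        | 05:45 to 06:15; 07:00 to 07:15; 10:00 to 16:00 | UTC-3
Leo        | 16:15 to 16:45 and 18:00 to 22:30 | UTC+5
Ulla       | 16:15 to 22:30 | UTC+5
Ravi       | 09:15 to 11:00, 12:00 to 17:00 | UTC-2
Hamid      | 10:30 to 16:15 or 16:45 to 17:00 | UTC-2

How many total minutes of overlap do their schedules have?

210

Oona in UTC: 08:15-09:00, 13:00-19:00 (add 2h to convert from UTC-2).
Ines in UTC: 12:15-17:45 (add 3h to convert from UTC-3).
Ben in UTC: 08:45-09:15, 10:00-10:15, 13:00-19:00 (add 3h to convert from UTC-3).
Leo in UTC: 11:15-11:45, 13:00-17:30 (subtract 5h to convert from UTC+5).
Ulla in UTC: 11:15-17:30 (subtract 5h to convert from UTC+5).
Ravi in UTC: 11:15-13:00, 14:00-19:00 (add 2h to convert from UTC-2).
Hamid in UTC: 12:30-18:15, 18:45-19:00 (add 2h to convert from UTC-2).
Oona ∩ Ines: 13:00-17:45.
Oona ∩ Ines ∩ Ben: 13:00-17:45.
Oona ∩ Ines ∩ Ben ∩ Leo: 13:00-17:30.
Oona ∩ Ines ∩ Ben ∩ Leo ∩ Ulla: 13:00-17:30.
Oona ∩ Ines ∩ Ben ∩ Leo ∩ Ulla ∩ Ravi: 14:00-17:30.
Oona ∩ Ines ∩ Ben ∩ Leo ∩ Ulla ∩ Ravi ∩ Hamid: 14:00-17:30.
So the common availability across everyone is 14:00-17:30.
That's a single block of 210 minutes.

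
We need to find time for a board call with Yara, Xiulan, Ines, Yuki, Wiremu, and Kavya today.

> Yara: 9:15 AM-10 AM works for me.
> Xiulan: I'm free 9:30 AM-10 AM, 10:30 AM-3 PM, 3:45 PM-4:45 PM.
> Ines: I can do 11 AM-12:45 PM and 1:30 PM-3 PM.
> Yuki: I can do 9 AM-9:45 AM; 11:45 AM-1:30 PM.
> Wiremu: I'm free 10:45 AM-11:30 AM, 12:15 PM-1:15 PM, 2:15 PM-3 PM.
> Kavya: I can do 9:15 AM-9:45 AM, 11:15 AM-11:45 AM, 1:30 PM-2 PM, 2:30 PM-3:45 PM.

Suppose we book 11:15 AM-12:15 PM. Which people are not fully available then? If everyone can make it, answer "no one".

Yara: not fully free for 11:15-12:15. Xiulan: free for 11:15-12:15. Ines: free for 11:15-12:15. Yuki: not fully free for 11:15-12:15. Wiremu: not fully free for 11:15-12:15. Kavya: not fully free for 11:15-12:15.

Kavya, Wiremu, Yara, Yuki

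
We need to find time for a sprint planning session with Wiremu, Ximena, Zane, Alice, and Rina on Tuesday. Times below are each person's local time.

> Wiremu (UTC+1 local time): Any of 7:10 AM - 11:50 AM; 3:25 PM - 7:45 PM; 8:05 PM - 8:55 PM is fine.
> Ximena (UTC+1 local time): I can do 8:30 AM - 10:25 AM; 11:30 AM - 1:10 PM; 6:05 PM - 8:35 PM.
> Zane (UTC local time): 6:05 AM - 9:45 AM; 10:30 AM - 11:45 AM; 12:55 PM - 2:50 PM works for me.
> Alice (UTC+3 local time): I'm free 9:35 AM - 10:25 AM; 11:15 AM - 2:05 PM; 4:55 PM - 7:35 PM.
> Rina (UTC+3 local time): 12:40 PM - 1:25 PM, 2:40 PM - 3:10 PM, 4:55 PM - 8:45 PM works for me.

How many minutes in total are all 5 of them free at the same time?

Wiremu in UTC: 06:10-10:50, 14:25-18:45, 19:05-19:55 (subtract 1h to convert from UTC+1).
Ximena in UTC: 07:30-09:25, 10:30-12:10, 17:05-19:35 (subtract 1h to convert from UTC+1).
Zane in UTC: 06:05-09:45, 10:30-11:45, 12:55-14:50.
Alice in UTC: 06:35-07:25, 08:15-11:05, 13:55-16:35 (subtract 3h to convert from UTC+3).
Rina in UTC: 09:40-10:25, 11:40-12:10, 13:55-17:45 (subtract 3h to convert from UTC+3).
Wiremu ∩ Ximena: 07:30-09:25, 10:30-10:50, 17:05-18:45, 19:05-19:35.
Wiremu ∩ Ximena ∩ Zane: 07:30-09:25, 10:30-10:50.
Wiremu ∩ Ximena ∩ Zane ∩ Alice: 08:15-09:25, 10:30-10:50.
Wiremu ∩ Ximena ∩ Zane ∩ Alice ∩ Rina: ∅.
There is no time when everyone is free.
There is no common window, so the total is 0 minutes.

0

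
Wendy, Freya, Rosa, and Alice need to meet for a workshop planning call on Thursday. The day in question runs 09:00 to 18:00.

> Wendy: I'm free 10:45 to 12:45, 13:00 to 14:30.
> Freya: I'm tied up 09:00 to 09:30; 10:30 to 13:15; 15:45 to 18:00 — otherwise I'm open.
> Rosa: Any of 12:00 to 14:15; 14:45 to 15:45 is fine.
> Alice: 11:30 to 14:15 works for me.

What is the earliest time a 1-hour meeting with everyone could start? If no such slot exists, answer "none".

13:15

Wendy free: 10:45-12:45, 13:00-14:30.
Freya free: 09:30-10:30, 13:15-15:45 (invert busy blocks within the working day).
Rosa free: 12:00-14:15, 14:45-15:45.
Alice free: 11:30-14:15.
Wendy ∩ Freya: 13:15-14:30.
Wendy ∩ Freya ∩ Rosa: 13:15-14:15.
Wendy ∩ Freya ∩ Rosa ∩ Alice: 13:15-14:15.
So the common availability across everyone is 13:15-14:15.
The first common window of at least 60 minutes is 13:15-14:15, so the earliest start is 13:15.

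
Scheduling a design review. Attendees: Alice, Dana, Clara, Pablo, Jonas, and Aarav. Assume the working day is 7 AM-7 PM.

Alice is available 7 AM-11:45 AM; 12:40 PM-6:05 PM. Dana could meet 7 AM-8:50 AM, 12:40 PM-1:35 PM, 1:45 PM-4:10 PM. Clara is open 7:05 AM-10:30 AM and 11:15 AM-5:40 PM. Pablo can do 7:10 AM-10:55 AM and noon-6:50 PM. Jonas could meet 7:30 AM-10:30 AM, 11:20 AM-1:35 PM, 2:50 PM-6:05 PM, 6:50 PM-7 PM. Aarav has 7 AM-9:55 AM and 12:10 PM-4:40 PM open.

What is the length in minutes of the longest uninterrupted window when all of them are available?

Alice ∩ Dana: 07:00-08:50, 12:40-13:35, 13:45-16:10.
Alice ∩ Dana ∩ Clara: 07:05-08:50, 12:40-13:35, 13:45-16:10.
Alice ∩ Dana ∩ Clara ∩ Pablo: 07:10-08:50, 12:40-13:35, 13:45-16:10.
Alice ∩ Dana ∩ Clara ∩ Pablo ∩ Jonas: 07:30-08:50, 12:40-13:35, 14:50-16:10.
Alice ∩ Dana ∩ Clara ∩ Pablo ∩ Jonas ∩ Aarav: 07:30-08:50, 12:40-13:35, 14:50-16:10.
So the common availability across everyone is 07:30-08:50, 12:40-13:35, 14:50-16:10.
The longest is 07:30-08:50 at 80 minutes.

80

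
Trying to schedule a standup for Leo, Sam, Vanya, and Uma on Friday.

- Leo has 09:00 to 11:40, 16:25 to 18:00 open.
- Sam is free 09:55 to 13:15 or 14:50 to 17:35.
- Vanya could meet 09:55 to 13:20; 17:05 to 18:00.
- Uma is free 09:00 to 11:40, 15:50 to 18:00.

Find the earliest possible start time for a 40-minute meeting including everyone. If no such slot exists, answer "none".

09:55

Leo ∩ Sam: 09:55-11:40, 16:25-17:35.
Leo ∩ Sam ∩ Vanya: 09:55-11:40, 17:05-17:35.
Leo ∩ Sam ∩ Vanya ∩ Uma: 09:55-11:40, 17:05-17:35.
Those are the intersection windows.
The first common window of at least 40 minutes is 09:55-11:40, so the earliest start is 09:55.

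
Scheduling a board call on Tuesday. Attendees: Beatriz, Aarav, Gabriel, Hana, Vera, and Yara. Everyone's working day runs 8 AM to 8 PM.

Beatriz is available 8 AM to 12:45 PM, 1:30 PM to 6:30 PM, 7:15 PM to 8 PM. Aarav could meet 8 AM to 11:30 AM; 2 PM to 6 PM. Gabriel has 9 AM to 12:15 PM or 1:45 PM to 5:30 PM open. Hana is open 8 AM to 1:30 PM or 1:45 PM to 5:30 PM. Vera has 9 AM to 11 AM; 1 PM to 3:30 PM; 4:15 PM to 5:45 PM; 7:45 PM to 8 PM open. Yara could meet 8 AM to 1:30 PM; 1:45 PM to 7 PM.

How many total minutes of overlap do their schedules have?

Beatriz ∩ Aarav: 08:00-11:30, 14:00-18:00.
Beatriz ∩ Aarav ∩ Gabriel: 09:00-11:30, 14:00-17:30.
Beatriz ∩ Aarav ∩ Gabriel ∩ Hana: 09:00-11:30, 14:00-17:30.
Beatriz ∩ Aarav ∩ Gabriel ∩ Hana ∩ Vera: 09:00-11:00, 14:00-15:30, 16:15-17:30.
Beatriz ∩ Aarav ∩ Gabriel ∩ Hana ∩ Vera ∩ Yara: 09:00-11:00, 14:00-15:30, 16:15-17:30.
Summing the common windows: 120 + 90 + 75 = 285 minutes.

285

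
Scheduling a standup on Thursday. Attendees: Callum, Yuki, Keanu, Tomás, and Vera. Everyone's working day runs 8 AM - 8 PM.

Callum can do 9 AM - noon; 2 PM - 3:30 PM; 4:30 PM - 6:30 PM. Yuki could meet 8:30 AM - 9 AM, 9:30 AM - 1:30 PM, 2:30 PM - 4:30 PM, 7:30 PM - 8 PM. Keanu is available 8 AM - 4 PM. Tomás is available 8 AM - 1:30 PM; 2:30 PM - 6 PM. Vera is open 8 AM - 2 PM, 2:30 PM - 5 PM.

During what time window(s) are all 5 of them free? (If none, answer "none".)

09:30-12:00, 14:30-15:30

Callum ∩ Yuki: 09:30-12:00, 14:30-15:30.
Callum ∩ Yuki ∩ Keanu: 09:30-12:00, 14:30-15:30.
Callum ∩ Yuki ∩ Keanu ∩ Tomás: 09:30-12:00, 14:30-15:30.
Callum ∩ Yuki ∩ Keanu ∩ Tomás ∩ Vera: 09:30-12:00, 14:30-15:30.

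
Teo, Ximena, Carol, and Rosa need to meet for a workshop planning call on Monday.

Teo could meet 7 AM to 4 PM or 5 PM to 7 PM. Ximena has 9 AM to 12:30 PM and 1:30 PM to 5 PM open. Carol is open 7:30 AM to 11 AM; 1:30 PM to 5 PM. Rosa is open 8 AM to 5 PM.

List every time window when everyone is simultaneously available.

09:00-11:00, 13:30-16:00

Teo ∩ Ximena: 09:00-12:30, 13:30-16:00.
Teo ∩ Ximena ∩ Carol: 09:00-11:00, 13:30-16:00.
Teo ∩ Ximena ∩ Carol ∩ Rosa: 09:00-11:00, 13:30-16:00.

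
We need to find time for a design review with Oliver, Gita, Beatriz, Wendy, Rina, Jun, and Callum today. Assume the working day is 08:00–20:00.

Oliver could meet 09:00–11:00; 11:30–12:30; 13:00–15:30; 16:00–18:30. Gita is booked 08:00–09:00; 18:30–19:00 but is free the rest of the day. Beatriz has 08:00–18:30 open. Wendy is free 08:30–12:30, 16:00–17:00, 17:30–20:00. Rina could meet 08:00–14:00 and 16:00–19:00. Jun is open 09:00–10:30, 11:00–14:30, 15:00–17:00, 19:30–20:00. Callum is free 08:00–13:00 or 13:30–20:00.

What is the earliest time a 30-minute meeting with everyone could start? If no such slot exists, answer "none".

09:00

Oliver free: 09:00-11:00, 11:30-12:30, 13:00-15:30, 16:00-18:30.
Gita free: 09:00-18:30, 19:00-20:00 (invert busy blocks within the working day).
Beatriz free: 08:00-18:30.
Wendy free: 08:30-12:30, 16:00-17:00, 17:30-20:00.
Rina free: 08:00-14:00, 16:00-19:00.
Jun free: 09:00-10:30, 11:00-14:30, 15:00-17:00, 19:30-20:00.
Callum free: 08:00-13:00, 13:30-20:00.
Oliver ∩ Gita: 09:00-11:00, 11:30-12:30, 13:00-15:30, 16:00-18:30.
Oliver ∩ Gita ∩ Beatriz: 09:00-11:00, 11:30-12:30, 13:00-15:30, 16:00-18:30.
Oliver ∩ Gita ∩ Beatriz ∩ Wendy: 09:00-11:00, 11:30-12:30, 16:00-17:00, 17:30-18:30.
Oliver ∩ Gita ∩ Beatriz ∩ Wendy ∩ Rina: 09:00-11:00, 11:30-12:30, 16:00-17:00, 17:30-18:30.
Oliver ∩ Gita ∩ Beatriz ∩ Wendy ∩ Rina ∩ Jun: 09:00-10:30, 11:30-12:30, 16:00-17:00.
Oliver ∩ Gita ∩ Beatriz ∩ Wendy ∩ Rina ∩ Jun ∩ Callum: 09:00-10:30, 11:30-12:30, 16:00-17:00.
Those are the intersection windows.
The first common window of at least 30 minutes is 09:00-10:30, so the earliest start is 09:00.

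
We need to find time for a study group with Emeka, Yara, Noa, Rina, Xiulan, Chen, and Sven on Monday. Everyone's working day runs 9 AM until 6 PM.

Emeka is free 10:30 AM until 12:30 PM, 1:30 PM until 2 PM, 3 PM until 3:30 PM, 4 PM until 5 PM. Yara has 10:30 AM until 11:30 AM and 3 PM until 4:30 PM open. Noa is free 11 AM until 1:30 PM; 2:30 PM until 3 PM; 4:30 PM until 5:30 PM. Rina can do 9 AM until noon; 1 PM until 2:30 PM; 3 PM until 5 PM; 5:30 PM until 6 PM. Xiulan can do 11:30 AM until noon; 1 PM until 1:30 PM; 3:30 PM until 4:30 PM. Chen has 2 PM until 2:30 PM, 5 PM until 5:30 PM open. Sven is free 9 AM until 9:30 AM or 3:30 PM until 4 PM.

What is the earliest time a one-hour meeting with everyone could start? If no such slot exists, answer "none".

none

Emeka ∩ Yara: 10:30-11:30, 15:00-15:30, 16:00-16:30.
Emeka ∩ Yara ∩ Noa: 11:00-11:30.
Emeka ∩ Yara ∩ Noa ∩ Rina: 11:00-11:30.
Emeka ∩ Yara ∩ Noa ∩ Rina ∩ Xiulan: ∅.
Emeka ∩ Yara ∩ Noa ∩ Rina ∩ Xiulan ∩ Chen: ∅.
Emeka ∩ Yara ∩ Noa ∩ Rina ∩ Xiulan ∩ Chen ∩ Sven: ∅.
There is no time when everyone is free.
No common window is at least 60 minutes long.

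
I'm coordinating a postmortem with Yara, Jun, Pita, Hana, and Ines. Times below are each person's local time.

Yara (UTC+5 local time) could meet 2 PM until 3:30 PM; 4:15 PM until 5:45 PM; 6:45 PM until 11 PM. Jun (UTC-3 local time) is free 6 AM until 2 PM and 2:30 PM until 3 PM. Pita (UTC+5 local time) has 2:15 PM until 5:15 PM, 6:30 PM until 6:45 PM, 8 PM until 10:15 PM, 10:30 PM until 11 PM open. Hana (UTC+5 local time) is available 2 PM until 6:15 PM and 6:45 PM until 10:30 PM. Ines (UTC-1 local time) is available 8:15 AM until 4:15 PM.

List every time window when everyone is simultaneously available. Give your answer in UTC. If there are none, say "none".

09:15-10:30, 11:15-12:15, 15:00-17:00

Yara in UTC: 09:00-10:30, 11:15-12:45, 13:45-18:00 (subtract 5h to convert from UTC+5).
Jun in UTC: 09:00-17:00, 17:30-18:00 (add 3h to convert from UTC-3).
Pita in UTC: 09:15-12:15, 13:30-13:45, 15:00-17:15, 17:30-18:00 (subtract 5h to convert from UTC+5).
Hana in UTC: 09:00-13:15, 13:45-17:30 (subtract 5h to convert from UTC+5).
Ines in UTC: 09:15-17:15 (add 1h to convert from UTC-1).
Yara ∩ Jun: 09:00-10:30, 11:15-12:45, 13:45-17:00, 17:30-18:00.
Yara ∩ Jun ∩ Pita: 09:15-10:30, 11:15-12:15, 15:00-17:00, 17:30-18:00.
Yara ∩ Jun ∩ Pita ∩ Hana: 09:15-10:30, 11:15-12:15, 15:00-17:00.
Yara ∩ Jun ∩ Pita ∩ Hana ∩ Ines: 09:15-10:30, 11:15-12:15, 15:00-17:00.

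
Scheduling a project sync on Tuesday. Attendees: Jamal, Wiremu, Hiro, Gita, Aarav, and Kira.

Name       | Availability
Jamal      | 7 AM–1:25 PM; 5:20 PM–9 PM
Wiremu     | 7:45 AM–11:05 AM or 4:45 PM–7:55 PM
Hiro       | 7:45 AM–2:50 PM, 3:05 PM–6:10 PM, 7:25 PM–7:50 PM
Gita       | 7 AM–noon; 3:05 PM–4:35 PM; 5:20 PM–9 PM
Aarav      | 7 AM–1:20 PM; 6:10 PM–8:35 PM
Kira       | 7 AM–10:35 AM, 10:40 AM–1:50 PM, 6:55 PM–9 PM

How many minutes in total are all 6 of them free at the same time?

220

Jamal ∩ Wiremu: 07:45-11:05, 17:20-19:55.
Jamal ∩ Wiremu ∩ Hiro: 07:45-11:05, 17:20-18:10, 19:25-19:50.
Jamal ∩ Wiremu ∩ Hiro ∩ Gita: 07:45-11:05, 17:20-18:10, 19:25-19:50.
Jamal ∩ Wiremu ∩ Hiro ∩ Gita ∩ Aarav: 07:45-11:05, 19:25-19:50.
Jamal ∩ Wiremu ∩ Hiro ∩ Gita ∩ Aarav ∩ Kira: 07:45-10:35, 10:40-11:05, 19:25-19:50.
Summing the common windows: 170 + 25 + 25 = 220 minutes.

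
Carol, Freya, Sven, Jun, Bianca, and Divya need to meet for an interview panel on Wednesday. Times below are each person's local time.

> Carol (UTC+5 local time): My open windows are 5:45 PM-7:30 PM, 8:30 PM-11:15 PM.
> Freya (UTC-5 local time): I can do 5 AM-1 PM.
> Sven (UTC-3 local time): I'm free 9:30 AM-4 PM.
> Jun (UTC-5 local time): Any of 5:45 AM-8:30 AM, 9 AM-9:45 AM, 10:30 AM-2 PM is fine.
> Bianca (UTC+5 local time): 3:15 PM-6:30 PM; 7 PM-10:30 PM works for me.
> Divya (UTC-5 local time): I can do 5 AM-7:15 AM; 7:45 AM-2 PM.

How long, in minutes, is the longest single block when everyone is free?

Carol in UTC: 12:45-14:30, 15:30-18:15 (subtract 5h to convert from UTC+5).
Freya in UTC: 10:00-18:00 (add 5h to convert from UTC-5).
Sven in UTC: 12:30-19:00 (add 3h to convert from UTC-3).
Jun in UTC: 10:45-13:30, 14:00-14:45, 15:30-19:00 (add 5h to convert from UTC-5).
Bianca in UTC: 10:15-13:30, 14:00-17:30 (subtract 5h to convert from UTC+5).
Divya in UTC: 10:00-12:15, 12:45-19:00 (add 5h to convert from UTC-5).
Carol ∩ Freya: 12:45-14:30, 15:30-18:00.
Carol ∩ Freya ∩ Sven: 12:45-14:30, 15:30-18:00.
Carol ∩ Freya ∩ Sven ∩ Jun: 12:45-13:30, 14:00-14:30, 15:30-18:00.
Carol ∩ Freya ∩ Sven ∩ Jun ∩ Bianca: 12:45-13:30, 14:00-14:30, 15:30-17:30.
Carol ∩ Freya ∩ Sven ∩ Jun ∩ Bianca ∩ Divya: 12:45-13:30, 14:00-14:30, 15:30-17:30.
The longest is 15:30-17:30 at 120 minutes.

120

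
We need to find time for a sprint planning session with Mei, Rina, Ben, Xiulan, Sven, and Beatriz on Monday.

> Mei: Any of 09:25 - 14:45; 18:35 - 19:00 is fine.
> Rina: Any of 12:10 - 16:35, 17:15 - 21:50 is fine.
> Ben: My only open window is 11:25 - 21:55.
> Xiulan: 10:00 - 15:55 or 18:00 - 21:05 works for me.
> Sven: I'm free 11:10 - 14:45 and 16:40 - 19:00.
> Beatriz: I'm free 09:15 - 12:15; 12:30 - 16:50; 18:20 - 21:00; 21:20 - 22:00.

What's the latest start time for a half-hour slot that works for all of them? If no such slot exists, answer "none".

Mei ∩ Rina: 12:10-14:45, 18:35-19:00.
Mei ∩ Rina ∩ Ben: 12:10-14:45, 18:35-19:00.
Mei ∩ Rina ∩ Ben ∩ Xiulan: 12:10-14:45, 18:35-19:00.
Mei ∩ Rina ∩ Ben ∩ Xiulan ∩ Sven: 12:10-14:45, 18:35-19:00.
Mei ∩ Rina ∩ Ben ∩ Xiulan ∩ Sven ∩ Beatriz: 12:10-12:15, 12:30-14:45, 18:35-19:00.
Those are the intersection windows.
The last common window of at least 30 minutes is 12:30-14:45; a 30-minute meeting can start as late as 14:15 and still end by 14:45.

14:15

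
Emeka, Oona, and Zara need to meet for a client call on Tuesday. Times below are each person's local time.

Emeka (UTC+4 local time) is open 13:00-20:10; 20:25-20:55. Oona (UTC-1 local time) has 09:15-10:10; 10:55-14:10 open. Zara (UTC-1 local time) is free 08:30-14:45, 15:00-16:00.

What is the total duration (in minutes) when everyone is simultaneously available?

250

Emeka in UTC: 09:00-16:10, 16:25-16:55 (subtract 4h to convert from UTC+4).
Oona in UTC: 10:15-11:10, 11:55-15:10 (add 1h to convert from UTC-1).
Zara in UTC: 09:30-15:45, 16:00-17:00 (add 1h to convert from UTC-1).
Emeka ∩ Oona: 10:15-11:10, 11:55-15:10.
Emeka ∩ Oona ∩ Zara: 10:15-11:10, 11:55-15:10.
Summing the common windows: 55 + 195 = 250 minutes.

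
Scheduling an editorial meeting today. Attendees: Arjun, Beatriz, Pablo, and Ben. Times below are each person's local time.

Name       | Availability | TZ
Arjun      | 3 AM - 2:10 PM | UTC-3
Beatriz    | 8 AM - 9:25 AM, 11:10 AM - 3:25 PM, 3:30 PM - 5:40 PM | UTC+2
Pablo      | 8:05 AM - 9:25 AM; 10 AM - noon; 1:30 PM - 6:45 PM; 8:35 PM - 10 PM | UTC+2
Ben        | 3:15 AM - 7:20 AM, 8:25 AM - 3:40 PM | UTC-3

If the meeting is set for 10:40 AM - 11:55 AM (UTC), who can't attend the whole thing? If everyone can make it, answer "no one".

Arjun in UTC: 06:00-17:10 (add 3h to convert from UTC-3).
Beatriz in UTC: 06:00-07:25, 09:10-13:25, 13:30-15:40 (subtract 2h to convert from UTC+2).
Pablo in UTC: 06:05-07:25, 08:00-10:00, 11:30-16:45, 18:35-20:00 (subtract 2h to convert from UTC+2).
Ben in UTC: 06:15-10:20, 11:25-18:40 (add 3h to convert from UTC-3).
Arjun: free for 10:40-11:55. Beatriz: free for 10:40-11:55. Pablo: not fully free for 10:40-11:55. Ben: not fully free for 10:40-11:55.

Ben, Pablo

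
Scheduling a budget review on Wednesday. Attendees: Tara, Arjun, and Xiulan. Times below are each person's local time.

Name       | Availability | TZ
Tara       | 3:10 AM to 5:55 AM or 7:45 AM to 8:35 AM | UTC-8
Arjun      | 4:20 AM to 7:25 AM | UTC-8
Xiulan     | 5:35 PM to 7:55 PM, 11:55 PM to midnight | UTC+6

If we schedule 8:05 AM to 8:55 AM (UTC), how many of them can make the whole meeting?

0

Tara in UTC: 11:10-13:55, 15:45-16:35 (add 8h to convert from UTC-8).
Arjun in UTC: 12:20-15:25 (add 8h to convert from UTC-8).
Xiulan in UTC: 11:35-13:55, 17:55-18:00 (subtract 6h to convert from UTC+6).
nobody can make the full 08:05-08:55 slot — that's 0.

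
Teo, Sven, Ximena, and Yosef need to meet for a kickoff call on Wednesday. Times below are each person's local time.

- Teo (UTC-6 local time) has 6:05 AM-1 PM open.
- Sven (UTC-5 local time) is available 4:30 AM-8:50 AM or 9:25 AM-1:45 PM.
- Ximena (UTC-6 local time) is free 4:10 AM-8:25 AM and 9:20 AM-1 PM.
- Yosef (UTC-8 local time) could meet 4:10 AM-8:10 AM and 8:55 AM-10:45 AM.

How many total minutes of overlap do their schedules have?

Teo in UTC: 12:05-19:00 (add 6h to convert from UTC-6).
Sven in UTC: 09:30-13:50, 14:25-18:45 (add 5h to convert from UTC-5).
Ximena in UTC: 10:10-14:25, 15:20-19:00 (add 6h to convert from UTC-6).
Yosef in UTC: 12:10-16:10, 16:55-18:45 (add 8h to convert from UTC-8).
Teo ∩ Sven: 12:05-13:50, 14:25-18:45.
Teo ∩ Sven ∩ Ximena: 12:05-13:50, 15:20-18:45.
Teo ∩ Sven ∩ Ximena ∩ Yosef: 12:10-13:50, 15:20-16:10, 16:55-18:45.
Summing the common windows: 100 + 50 + 110 = 260 minutes.

260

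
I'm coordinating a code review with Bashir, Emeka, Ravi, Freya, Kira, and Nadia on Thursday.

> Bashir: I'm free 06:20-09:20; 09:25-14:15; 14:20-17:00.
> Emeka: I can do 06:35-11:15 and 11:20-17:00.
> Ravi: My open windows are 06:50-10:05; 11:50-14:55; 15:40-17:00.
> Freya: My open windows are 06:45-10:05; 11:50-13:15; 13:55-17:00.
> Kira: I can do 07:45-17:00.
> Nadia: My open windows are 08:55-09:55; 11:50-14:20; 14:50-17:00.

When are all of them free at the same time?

08:55-09:20, 09:25-09:55, 11:50-13:15, 13:55-14:15, 14:50-14:55, 15:40-17:00

Bashir ∩ Emeka: 06:35-09:20, 09:25-11:15, 11:20-14:15, 14:20-17:00.
Bashir ∩ Emeka ∩ Ravi: 06:50-09:20, 09:25-10:05, 11:50-14:15, 14:20-14:55, 15:40-17:00.
Bashir ∩ Emeka ∩ Ravi ∩ Freya: 06:50-09:20, 09:25-10:05, 11:50-13:15, 13:55-14:15, 14:20-14:55, 15:40-17:00.
Bashir ∩ Emeka ∩ Ravi ∩ Freya ∩ Kira: 07:45-09:20, 09:25-10:05, 11:50-13:15, 13:55-14:15, 14:20-14:55, 15:40-17:00.
Bashir ∩ Emeka ∩ Ravi ∩ Freya ∩ Kira ∩ Nadia: 08:55-09:20, 09:25-09:55, 11:50-13:15, 13:55-14:15, 14:50-14:55, 15:40-17:00.
So the common availability across everyone is 08:55-09:20, 09:25-09:55, 11:50-13:15, 13:55-14:15, 14:50-14:55, 15:40-17:00.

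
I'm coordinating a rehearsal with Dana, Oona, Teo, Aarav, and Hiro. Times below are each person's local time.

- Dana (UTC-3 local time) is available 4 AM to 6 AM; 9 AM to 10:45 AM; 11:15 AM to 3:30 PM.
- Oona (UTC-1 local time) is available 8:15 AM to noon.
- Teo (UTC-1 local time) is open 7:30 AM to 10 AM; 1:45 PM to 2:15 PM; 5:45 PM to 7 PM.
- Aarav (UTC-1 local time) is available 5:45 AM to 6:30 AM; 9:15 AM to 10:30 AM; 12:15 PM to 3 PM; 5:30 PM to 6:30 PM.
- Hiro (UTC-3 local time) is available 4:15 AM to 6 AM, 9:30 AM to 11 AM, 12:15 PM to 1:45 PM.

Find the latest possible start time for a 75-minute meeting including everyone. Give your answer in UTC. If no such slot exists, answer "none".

Dana in UTC: 07:00-09:00, 12:00-13:45, 14:15-18:30 (add 3h to convert from UTC-3).
Oona in UTC: 09:15-13:00 (add 1h to convert from UTC-1).
Teo in UTC: 08:30-11:00, 14:45-15:15, 18:45-20:00 (add 1h to convert from UTC-1).
Aarav in UTC: 06:45-07:30, 10:15-11:30, 13:15-16:00, 18:30-19:30 (add 1h to convert from UTC-1).
Hiro in UTC: 07:15-09:00, 12:30-14:00, 15:15-16:45 (add 3h to convert from UTC-3).
Dana ∩ Oona: 12:00-13:00.
Dana ∩ Oona ∩ Teo: ∅.
Dana ∩ Oona ∩ Teo ∩ Aarav: ∅.
Dana ∩ Oona ∩ Teo ∩ Aarav ∩ Hiro: ∅.
There is no time when everyone is free.
No common window is at least 75 minutes long.

none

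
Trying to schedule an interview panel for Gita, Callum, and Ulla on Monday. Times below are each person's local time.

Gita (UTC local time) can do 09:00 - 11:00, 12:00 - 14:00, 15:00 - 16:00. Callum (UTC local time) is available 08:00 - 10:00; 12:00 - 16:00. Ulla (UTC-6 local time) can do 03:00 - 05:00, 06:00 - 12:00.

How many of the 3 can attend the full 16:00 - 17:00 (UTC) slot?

1

Gita in UTC: 09:00-11:00, 12:00-14:00, 15:00-16:00.
Callum in UTC: 08:00-10:00, 12:00-16:00.
Ulla in UTC: 09:00-11:00, 12:00-18:00 (add 6h to convert from UTC-6).
Ulla can make the full 16:00-17:00 slot — that's 1.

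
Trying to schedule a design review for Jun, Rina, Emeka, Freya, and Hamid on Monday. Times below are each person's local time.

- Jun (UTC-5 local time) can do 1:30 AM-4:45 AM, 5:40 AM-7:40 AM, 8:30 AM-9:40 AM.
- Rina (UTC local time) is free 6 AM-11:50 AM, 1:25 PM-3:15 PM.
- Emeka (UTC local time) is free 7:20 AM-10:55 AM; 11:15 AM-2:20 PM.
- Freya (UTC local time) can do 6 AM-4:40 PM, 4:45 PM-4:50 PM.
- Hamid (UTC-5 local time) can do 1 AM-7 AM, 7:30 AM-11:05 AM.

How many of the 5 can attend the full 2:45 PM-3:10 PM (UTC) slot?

Jun in UTC: 06:30-09:45, 10:40-12:40, 13:30-14:40 (add 5h to convert from UTC-5).
Rina in UTC: 06:00-11:50, 13:25-15:15.
Emeka in UTC: 07:20-10:55, 11:15-14:20.
Freya in UTC: 06:00-16:40, 16:45-16:50.
Hamid in UTC: 06:00-12:00, 12:30-16:05 (add 5h to convert from UTC-5).
Rina, Freya, and Hamid can make the full 14:45-15:10 slot — that's 3.

3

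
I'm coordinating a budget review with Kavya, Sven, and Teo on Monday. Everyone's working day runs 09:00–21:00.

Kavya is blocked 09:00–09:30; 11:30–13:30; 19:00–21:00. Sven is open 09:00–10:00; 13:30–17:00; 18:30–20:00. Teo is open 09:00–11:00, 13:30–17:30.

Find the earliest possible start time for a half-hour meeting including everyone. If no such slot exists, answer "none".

Kavya free: 09:30-11:30, 13:30-19:00 (invert busy blocks within the working day).
Sven free: 09:00-10:00, 13:30-17:00, 18:30-20:00.
Teo free: 09:00-11:00, 13:30-17:30.
Kavya ∩ Sven: 09:30-10:00, 13:30-17:00, 18:30-19:00.
Kavya ∩ Sven ∩ Teo: 09:30-10:00, 13:30-17:00.
Those are the intersection windows.
The first common window of at least 30 minutes is 09:30-10:00, so the earliest start is 09:30.

09:30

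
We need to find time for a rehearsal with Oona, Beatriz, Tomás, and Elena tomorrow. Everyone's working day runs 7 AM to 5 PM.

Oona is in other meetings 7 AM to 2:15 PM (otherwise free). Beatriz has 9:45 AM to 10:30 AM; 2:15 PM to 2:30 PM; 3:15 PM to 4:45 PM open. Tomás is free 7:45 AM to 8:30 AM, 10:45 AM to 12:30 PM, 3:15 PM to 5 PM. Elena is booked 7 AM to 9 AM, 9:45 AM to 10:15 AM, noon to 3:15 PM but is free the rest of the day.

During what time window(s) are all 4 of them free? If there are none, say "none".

Oona free: 14:15-17:00 (invert busy blocks within the working day).
Beatriz free: 09:45-10:30, 14:15-14:30, 15:15-16:45.
Tomás free: 07:45-08:30, 10:45-12:30, 15:15-17:00.
Elena free: 09:00-09:45, 10:15-12:00, 15:15-17:00 (invert busy blocks within the working day).
Oona ∩ Beatriz: 14:15-14:30, 15:15-16:45.
Oona ∩ Beatriz ∩ Tomás: 15:15-16:45.
Oona ∩ Beatriz ∩ Tomás ∩ Elena: 15:15-16:45.

15:15-16:45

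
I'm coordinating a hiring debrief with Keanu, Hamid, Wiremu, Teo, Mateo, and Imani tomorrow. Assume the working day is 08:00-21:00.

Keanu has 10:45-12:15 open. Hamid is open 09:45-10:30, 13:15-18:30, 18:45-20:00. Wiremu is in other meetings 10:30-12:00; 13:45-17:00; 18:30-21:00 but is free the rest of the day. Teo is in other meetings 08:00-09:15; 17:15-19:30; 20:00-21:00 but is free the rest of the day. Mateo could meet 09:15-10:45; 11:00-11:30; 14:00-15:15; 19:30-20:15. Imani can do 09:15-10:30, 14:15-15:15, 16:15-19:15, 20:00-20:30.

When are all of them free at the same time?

none

Keanu free: 10:45-12:15.
Hamid free: 09:45-10:30, 13:15-18:30, 18:45-20:00.
Wiremu free: 08:00-10:30, 12:00-13:45, 17:00-18:30 (invert busy blocks within the working day).
Teo free: 09:15-17:15, 19:30-20:00 (invert busy blocks within the working day).
Mateo free: 09:15-10:45, 11:00-11:30, 14:00-15:15, 19:30-20:15.
Imani free: 09:15-10:30, 14:15-15:15, 16:15-19:15, 20:00-20:30.
Keanu ∩ Hamid: ∅.
Keanu ∩ Hamid ∩ Wiremu: ∅.
Keanu ∩ Hamid ∩ Wiremu ∩ Teo: ∅.
Keanu ∩ Hamid ∩ Wiremu ∩ Teo ∩ Mateo: ∅.
Keanu ∩ Hamid ∩ Wiremu ∩ Teo ∩ Mateo ∩ Imani: ∅.
There is no time when everyone is free.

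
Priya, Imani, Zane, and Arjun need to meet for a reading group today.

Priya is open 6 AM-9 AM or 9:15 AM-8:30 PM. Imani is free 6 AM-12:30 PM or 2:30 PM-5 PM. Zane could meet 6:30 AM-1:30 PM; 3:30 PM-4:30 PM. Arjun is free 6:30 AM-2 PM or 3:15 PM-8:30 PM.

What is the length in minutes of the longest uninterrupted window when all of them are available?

195

Priya ∩ Imani: 06:00-09:00, 09:15-12:30, 14:30-17:00.
Priya ∩ Imani ∩ Zane: 06:30-09:00, 09:15-12:30, 15:30-16:30.
Priya ∩ Imani ∩ Zane ∩ Arjun: 06:30-09:00, 09:15-12:30, 15:30-16:30.
The longest is 09:15-12:30 at 195 minutes.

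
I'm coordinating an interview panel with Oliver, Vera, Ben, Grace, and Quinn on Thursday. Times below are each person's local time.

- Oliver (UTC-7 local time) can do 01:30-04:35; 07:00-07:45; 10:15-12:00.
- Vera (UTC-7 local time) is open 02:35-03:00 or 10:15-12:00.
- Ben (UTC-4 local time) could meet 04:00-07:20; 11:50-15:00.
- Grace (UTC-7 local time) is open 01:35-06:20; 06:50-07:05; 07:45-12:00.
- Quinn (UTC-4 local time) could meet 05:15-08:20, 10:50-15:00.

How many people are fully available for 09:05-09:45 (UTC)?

3

Oliver in UTC: 08:30-11:35, 14:00-14:45, 17:15-19:00 (add 7h to convert from UTC-7).
Vera in UTC: 09:35-10:00, 17:15-19:00 (add 7h to convert from UTC-7).
Ben in UTC: 08:00-11:20, 15:50-19:00 (add 4h to convert from UTC-4).
Grace in UTC: 08:35-13:20, 13:50-14:05, 14:45-19:00 (add 7h to convert from UTC-7).
Quinn in UTC: 09:15-12:20, 14:50-19:00 (add 4h to convert from UTC-4).
Oliver, Ben, and Grace can make the full 09:05-09:45 slot — that's 3.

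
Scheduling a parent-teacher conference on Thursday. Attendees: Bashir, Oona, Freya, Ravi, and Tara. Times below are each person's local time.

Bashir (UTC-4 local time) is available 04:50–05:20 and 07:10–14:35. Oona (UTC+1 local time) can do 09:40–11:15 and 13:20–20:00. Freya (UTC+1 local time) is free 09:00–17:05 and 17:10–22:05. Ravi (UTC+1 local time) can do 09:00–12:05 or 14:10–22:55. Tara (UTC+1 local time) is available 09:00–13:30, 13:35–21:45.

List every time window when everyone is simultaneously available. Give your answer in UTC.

Bashir in UTC: 08:50-09:20, 11:10-18:35 (add 4h to convert from UTC-4).
Oona in UTC: 08:40-10:15, 12:20-19:00 (subtract 1h to convert from UTC+1).
Freya in UTC: 08:00-16:05, 16:10-21:05 (subtract 1h to convert from UTC+1).
Ravi in UTC: 08:00-11:05, 13:10-21:55 (subtract 1h to convert from UTC+1).
Tara in UTC: 08:00-12:30, 12:35-20:45 (subtract 1h to convert from UTC+1).
Bashir ∩ Oona: 08:50-09:20, 12:20-18:35.
Bashir ∩ Oona ∩ Freya: 08:50-09:20, 12:20-16:05, 16:10-18:35.
Bashir ∩ Oona ∩ Freya ∩ Ravi: 08:50-09:20, 13:10-16:05, 16:10-18:35.
Bashir ∩ Oona ∩ Freya ∩ Ravi ∩ Tara: 08:50-09:20, 13:10-16:05, 16:10-18:35.
Those are the intersection windows.

08:50-09:20, 13:10-16:05, 16:10-18:35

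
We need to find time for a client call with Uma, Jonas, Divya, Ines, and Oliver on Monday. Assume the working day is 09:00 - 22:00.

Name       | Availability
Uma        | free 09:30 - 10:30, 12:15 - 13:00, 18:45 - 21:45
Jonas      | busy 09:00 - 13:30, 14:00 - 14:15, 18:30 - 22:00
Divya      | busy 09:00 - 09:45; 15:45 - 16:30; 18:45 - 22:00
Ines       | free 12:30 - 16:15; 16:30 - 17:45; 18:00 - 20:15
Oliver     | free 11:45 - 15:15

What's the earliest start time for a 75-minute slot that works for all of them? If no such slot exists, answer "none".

none

Uma free: 09:30-10:30, 12:15-13:00, 18:45-21:45.
Jonas free: 13:30-14:00, 14:15-18:30 (invert busy blocks within the working day).
Divya free: 09:45-15:45, 16:30-18:45 (invert busy blocks within the working day).
Ines free: 12:30-16:15, 16:30-17:45, 18:00-20:15.
Oliver free: 11:45-15:15.
Uma ∩ Jonas: ∅.
Uma ∩ Jonas ∩ Divya: ∅.
Uma ∩ Jonas ∩ Divya ∩ Ines: ∅.
Uma ∩ Jonas ∩ Divya ∩ Ines ∩ Oliver: ∅.
There is no time when everyone is free.
No common window is at least 75 minutes long.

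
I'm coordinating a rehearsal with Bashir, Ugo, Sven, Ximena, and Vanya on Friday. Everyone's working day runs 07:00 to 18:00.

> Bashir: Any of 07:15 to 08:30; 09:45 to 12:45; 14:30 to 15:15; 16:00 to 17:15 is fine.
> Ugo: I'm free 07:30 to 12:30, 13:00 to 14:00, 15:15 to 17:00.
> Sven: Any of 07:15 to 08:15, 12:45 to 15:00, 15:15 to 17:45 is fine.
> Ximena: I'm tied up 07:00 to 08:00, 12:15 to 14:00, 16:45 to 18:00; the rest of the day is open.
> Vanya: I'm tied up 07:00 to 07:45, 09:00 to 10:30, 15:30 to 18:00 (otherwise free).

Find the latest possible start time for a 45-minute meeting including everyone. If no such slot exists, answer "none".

Bashir free: 07:15-08:30, 09:45-12:45, 14:30-15:15, 16:00-17:15.
Ugo free: 07:30-12:30, 13:00-14:00, 15:15-17:00.
Sven free: 07:15-08:15, 12:45-15:00, 15:15-17:45.
Ximena free: 08:00-12:15, 14:00-16:45 (invert busy blocks within the working day).
Vanya free: 07:45-09:00, 10:30-15:30 (invert busy blocks within the working day).
Bashir ∩ Ugo: 07:30-08:30, 09:45-12:30, 16:00-17:00.
Bashir ∩ Ugo ∩ Sven: 07:30-08:15, 16:00-17:00.
Bashir ∩ Ugo ∩ Sven ∩ Ximena: 08:00-08:15, 16:00-16:45.
Bashir ∩ Ugo ∩ Sven ∩ Ximena ∩ Vanya: 08:00-08:15.
Those are the intersection windows.
No common window is at least 45 minutes long.

none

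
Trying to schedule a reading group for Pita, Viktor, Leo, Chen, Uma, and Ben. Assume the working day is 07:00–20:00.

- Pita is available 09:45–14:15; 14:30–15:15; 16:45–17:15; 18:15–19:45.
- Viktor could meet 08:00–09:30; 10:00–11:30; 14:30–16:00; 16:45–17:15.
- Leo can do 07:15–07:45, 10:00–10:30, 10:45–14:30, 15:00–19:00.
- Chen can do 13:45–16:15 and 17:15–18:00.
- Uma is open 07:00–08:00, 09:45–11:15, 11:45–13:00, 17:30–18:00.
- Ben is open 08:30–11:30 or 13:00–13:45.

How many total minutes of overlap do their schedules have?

Pita ∩ Viktor: 10:00-11:30, 14:30-15:15, 16:45-17:15.
Pita ∩ Viktor ∩ Leo: 10:00-10:30, 10:45-11:30, 15:00-15:15, 16:45-17:15.
Pita ∩ Viktor ∩ Leo ∩ Chen: 15:00-15:15.
Pita ∩ Viktor ∩ Leo ∩ Chen ∩ Uma: ∅.
Pita ∩ Viktor ∩ Leo ∩ Chen ∩ Uma ∩ Ben: ∅.
There is no time when everyone is free.
There is no common window, so the total is 0 minutes.

0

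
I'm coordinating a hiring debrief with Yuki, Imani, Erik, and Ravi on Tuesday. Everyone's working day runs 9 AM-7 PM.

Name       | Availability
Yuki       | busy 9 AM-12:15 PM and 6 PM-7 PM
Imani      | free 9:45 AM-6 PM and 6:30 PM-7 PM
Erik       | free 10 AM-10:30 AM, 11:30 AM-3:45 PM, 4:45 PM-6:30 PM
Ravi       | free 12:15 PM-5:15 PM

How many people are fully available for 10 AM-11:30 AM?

1

Yuki free: 12:15-18:00 (invert busy blocks within the working day).
Imani free: 09:45-18:00, 18:30-19:00.
Erik free: 10:00-10:30, 11:30-15:45, 16:45-18:30.
Ravi free: 12:15-17:15.
Imani can make the full 10:00-11:30 slot — that's 1.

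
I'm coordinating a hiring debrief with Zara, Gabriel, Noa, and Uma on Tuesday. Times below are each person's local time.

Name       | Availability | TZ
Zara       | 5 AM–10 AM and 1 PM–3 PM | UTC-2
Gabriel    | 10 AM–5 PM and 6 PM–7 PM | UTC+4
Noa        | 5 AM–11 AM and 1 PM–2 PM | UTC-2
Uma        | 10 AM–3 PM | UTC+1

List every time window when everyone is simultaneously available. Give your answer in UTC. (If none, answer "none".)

09:00-12:00

Zara in UTC: 07:00-12:00, 15:00-17:00 (add 2h to convert from UTC-2).
Gabriel in UTC: 06:00-13:00, 14:00-15:00 (subtract 4h to convert from UTC+4).
Noa in UTC: 07:00-13:00, 15:00-16:00 (add 2h to convert from UTC-2).
Uma in UTC: 09:00-14:00 (subtract 1h to convert from UTC+1).
Zara ∩ Gabriel: 07:00-12:00.
Zara ∩ Gabriel ∩ Noa: 07:00-12:00.
Zara ∩ Gabriel ∩ Noa ∩ Uma: 09:00-12:00.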